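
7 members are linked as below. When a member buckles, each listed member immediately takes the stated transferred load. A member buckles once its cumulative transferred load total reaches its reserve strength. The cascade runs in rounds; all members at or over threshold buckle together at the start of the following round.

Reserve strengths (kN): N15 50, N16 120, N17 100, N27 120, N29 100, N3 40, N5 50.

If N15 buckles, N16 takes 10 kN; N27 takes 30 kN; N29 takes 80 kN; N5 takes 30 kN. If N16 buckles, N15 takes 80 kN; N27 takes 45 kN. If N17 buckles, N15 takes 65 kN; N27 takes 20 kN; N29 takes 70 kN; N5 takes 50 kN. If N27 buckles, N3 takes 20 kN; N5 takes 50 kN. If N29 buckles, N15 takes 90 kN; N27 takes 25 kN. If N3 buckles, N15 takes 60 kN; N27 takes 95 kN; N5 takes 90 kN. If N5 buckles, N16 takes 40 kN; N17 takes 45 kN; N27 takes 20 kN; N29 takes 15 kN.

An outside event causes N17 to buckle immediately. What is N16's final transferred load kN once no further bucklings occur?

50

Round 1 — N17 buckles (initial).
  N15: +65 → 65 ≥ 50
  N27: +20 → 20 < 120
  N29: +70 → 70 < 100
  N5: +50 → 50 ≥ 50
Round 2 — N15, N5 buckle.
  N16: +10+40 → 50 < 120
  N27: +30+20 → 70 < 120
  N29: +80+15 → 165 ≥ 100
Round 3 — N29 buckles.
  N27: +25 → 95 < 120
No further bucklings.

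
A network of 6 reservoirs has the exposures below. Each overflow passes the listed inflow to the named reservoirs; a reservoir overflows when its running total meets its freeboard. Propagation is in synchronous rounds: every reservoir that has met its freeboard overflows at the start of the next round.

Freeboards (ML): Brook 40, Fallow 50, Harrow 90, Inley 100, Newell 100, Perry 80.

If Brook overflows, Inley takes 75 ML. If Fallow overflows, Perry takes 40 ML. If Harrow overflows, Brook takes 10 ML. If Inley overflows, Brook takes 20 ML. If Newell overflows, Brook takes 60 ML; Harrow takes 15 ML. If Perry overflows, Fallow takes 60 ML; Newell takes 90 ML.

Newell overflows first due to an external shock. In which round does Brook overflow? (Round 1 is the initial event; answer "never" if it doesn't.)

Round 1 — Newell overflows (initial).
  Brook: +60 → 60 ≥ 40
  Harrow: +15 → 15 < 90
Round 2 — Brook overflows.
  Inley: +75 → 75 < 100
No further overflows.

2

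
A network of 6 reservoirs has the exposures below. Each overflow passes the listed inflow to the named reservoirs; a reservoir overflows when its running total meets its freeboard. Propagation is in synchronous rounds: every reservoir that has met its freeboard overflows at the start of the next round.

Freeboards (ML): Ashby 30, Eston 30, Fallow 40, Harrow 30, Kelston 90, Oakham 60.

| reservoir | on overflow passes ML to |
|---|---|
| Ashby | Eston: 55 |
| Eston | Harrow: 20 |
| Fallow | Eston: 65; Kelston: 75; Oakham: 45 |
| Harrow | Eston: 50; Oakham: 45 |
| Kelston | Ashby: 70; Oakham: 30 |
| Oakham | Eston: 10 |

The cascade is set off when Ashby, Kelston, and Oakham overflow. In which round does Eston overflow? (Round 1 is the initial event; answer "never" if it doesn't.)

2

Round 1 — Ashby, Kelston, Oakham overflow (initial).
  Eston: +55+10 → 65 ≥ 30
Round 2 — Eston overflows.
  Harrow: +20 → 20 < 30
No further overflows.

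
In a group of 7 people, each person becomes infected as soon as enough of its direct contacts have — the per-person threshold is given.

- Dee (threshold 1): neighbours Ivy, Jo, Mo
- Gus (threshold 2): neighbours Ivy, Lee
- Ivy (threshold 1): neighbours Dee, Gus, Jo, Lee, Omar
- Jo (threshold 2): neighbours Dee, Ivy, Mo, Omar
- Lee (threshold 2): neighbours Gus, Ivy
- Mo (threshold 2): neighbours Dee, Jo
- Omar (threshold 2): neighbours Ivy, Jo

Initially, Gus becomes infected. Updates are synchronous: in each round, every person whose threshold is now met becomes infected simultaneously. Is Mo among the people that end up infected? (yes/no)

Round 1 — Gus becomes infected (initial).
Round 2 — checking thresholds:
  Ivy: 1 of 5 neighbours ≥ 1, becomes infected.
  Lee: 1 of 2 neighbours < 2, below threshold.
Round 3 — checking thresholds:
  Dee: 1 of 3 neighbours ≥ 1, becomes infected.
  Jo: 1 of 4 neighbours < 2, below threshold.
  Lee: 2 of 2 neighbours ≥ 2, becomes infected.
  Omar: 1 of 2 neighbours < 2, below threshold.
Round 4 — checking thresholds:
  Jo: 2 of 4 neighbours ≥ 2, becomes infected.
  Mo: 1 of 2 neighbours < 2, below threshold.
  Omar: 1 of 2 neighbours < 2, below threshold.
Round 5 — checking thresholds:
  Mo: 2 of 2 neighbours ≥ 2, becomes infected.
  Omar: 2 of 2 neighbours ≥ 2, becomes infected.
Round 6 — no new infections; cascade stops.

yes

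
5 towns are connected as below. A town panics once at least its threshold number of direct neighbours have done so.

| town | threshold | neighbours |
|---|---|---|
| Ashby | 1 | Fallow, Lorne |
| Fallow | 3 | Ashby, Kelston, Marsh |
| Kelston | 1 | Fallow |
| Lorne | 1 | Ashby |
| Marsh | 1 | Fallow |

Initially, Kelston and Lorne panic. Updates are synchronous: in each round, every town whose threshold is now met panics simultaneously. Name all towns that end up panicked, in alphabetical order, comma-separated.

Round 1 — Kelston, Lorne panic (initial).
Round 2 — checking thresholds:
  Ashby: 1 of 2 neighbours ≥ 1, panics.
  Fallow: 1 of 3 neighbours < 3, holds.
Round 3 — no new panics; cascade stops.

Ashby, Kelston, Lorne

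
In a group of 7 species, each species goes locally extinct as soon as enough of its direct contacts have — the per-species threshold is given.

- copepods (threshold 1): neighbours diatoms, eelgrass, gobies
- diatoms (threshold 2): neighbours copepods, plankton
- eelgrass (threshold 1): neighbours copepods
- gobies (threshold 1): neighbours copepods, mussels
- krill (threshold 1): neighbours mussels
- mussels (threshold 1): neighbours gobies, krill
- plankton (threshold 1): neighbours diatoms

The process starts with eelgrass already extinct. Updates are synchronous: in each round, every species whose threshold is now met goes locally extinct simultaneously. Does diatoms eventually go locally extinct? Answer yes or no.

no

Round 1 — eelgrass goes locally extinct (initial).
Round 2 — checking thresholds:
  copepods: 1 of 3 neighbours ≥ 1, goes locally extinct.
Round 3 — checking thresholds:
  diatoms: 1 of 2 neighbours < 2, below threshold.
  gobies: 1 of 2 neighbours ≥ 1, goes locally extinct.
Round 4 — checking thresholds:
  diatoms: 1 of 2 neighbours < 2, below threshold.
  mussels: 1 of 2 neighbours ≥ 1, goes locally extinct.
Round 5 — checking thresholds:
  diatoms: 1 of 2 neighbours < 2, below threshold.
  krill: 1 of 1 neighbours ≥ 1, goes locally extinct.
Round 6 — no new extinctions; cascade stops.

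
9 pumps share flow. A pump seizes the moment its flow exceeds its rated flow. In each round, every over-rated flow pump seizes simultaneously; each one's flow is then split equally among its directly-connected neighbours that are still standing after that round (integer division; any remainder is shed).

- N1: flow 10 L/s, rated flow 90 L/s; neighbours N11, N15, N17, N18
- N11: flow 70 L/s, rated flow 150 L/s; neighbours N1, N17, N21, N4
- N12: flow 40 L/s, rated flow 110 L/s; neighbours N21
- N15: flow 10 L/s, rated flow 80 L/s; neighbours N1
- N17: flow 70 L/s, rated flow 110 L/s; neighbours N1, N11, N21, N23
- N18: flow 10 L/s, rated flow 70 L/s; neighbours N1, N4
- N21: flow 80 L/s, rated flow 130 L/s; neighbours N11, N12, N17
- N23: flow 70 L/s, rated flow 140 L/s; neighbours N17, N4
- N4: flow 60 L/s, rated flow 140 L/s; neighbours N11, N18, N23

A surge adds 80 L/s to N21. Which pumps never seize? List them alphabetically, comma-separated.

N12, N15

Round 1 — N21 at 160 > 130. N21 seizes.
  N21 sheds 160 L/s to N11, N12, N17: 53 each (1 lost).
    N11: 70+53 = 123 ≤ 150
    N12: 40+53 = 93 ≤ 110
    N17: 70+53 = 123 > 110
Round 2 — N17 seizes.
  N17 sheds 123 L/s to N1, N11, N23: 41 each.
    N1: 10+41 = 51 ≤ 90
    N11: 123+41 = 164 > 150
    N23: 70+41 = 111 ≤ 140
Round 3 — N11 seizes.
  N11 sheds 164 L/s to N1, N4: 82 each.
    N1: 51+82 = 133 > 90
    N4: 60+82 = 142 > 140
Round 4 — N1, N4 seize.
  N1 sheds 133 L/s to N15, N18: 66 each (1 lost).
    N15: 10+66 = 76 ≤ 80
    N18: 10+66 = 76 > 70
  N4 sheds 142 L/s to N18, N23: 71 each.
    N18: 76+71 = 147 > 70
    N23: 111+71 = 182 > 140
Round 5 — N18, N23 seize.
  N18 sheds 147 L/s: no online neighbours, lost.
  N23 sheds 182 L/s: no online neighbours, lost.
No further seizures.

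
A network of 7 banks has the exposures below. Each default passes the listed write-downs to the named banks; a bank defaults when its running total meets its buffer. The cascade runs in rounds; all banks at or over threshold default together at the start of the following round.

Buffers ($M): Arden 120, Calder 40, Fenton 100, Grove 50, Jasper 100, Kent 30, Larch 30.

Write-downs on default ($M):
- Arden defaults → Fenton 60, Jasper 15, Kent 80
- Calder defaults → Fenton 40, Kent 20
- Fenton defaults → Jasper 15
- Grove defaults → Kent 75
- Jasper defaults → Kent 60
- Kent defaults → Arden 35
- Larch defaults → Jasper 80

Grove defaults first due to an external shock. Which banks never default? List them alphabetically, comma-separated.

Round 1 — Grove defaults (initial).
  Kent: +75 → 75 ≥ 30
Round 2 — Kent defaults.
  Arden: +35 → 35 < 120
No further defaults.

Arden, Calder, Fenton, Jasper, Larch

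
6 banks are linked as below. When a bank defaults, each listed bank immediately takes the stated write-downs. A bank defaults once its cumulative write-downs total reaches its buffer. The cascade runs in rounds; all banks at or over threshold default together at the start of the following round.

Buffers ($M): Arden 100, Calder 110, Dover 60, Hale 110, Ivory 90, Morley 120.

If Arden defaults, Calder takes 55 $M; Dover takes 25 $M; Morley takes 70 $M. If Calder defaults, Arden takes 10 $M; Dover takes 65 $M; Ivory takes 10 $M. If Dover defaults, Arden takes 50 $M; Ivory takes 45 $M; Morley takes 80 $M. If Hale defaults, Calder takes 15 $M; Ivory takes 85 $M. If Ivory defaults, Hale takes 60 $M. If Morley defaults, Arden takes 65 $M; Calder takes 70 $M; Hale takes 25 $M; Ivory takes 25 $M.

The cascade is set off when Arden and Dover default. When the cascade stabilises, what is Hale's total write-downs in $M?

Round 1 — Arden, Dover default (initial).
  Calder: +55 → 55 < 110
  Ivory: +45 → 45 < 90
  Morley: +70+80 → 150 ≥ 120
Round 2 — Morley defaults.
  Calder: +70 → 125 ≥ 110
  Hale: +25 → 25 < 110
  Ivory: +25 → 70 < 90
Round 3 — Calder defaults.
  Ivory: +10 → 80 < 90
No further defaults.

25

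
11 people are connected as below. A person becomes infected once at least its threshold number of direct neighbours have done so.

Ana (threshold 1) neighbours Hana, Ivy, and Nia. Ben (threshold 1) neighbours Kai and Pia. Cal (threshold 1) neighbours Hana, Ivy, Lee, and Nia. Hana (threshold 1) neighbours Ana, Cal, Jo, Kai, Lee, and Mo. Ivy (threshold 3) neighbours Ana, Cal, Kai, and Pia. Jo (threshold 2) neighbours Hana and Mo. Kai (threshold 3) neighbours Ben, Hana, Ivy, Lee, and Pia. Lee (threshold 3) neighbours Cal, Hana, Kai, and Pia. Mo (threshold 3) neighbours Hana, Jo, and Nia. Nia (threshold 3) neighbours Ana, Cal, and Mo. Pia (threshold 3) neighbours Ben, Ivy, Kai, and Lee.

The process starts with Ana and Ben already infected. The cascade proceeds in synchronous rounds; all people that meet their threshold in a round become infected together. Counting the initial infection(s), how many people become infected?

Round 1 — Ana, Ben become infected (initial).
Round 2 — checking thresholds:
  Hana: 1 of 6 neighbours ≥ 1, becomes infected.
  Ivy: 1 of 4 neighbours < 3, below threshold.
  Kai: 1 of 5 neighbours < 3, below threshold.
  Nia: 1 of 3 neighbours < 3, below threshold.
  Pia: 1 of 4 neighbours < 3, below threshold.
Round 3 — checking thresholds:
  Cal: 1 of 4 neighbours ≥ 1, becomes infected.
  Ivy: 1 of 4 neighbours < 3, below threshold.
  Jo: 1 of 2 neighbours < 2, below threshold.
  Kai: 2 of 5 neighbours < 3, below threshold.
  Lee: 1 of 4 neighbours < 3, below threshold.
  Mo: 1 of 3 neighbours < 3, below threshold.
  Nia: 1 of 3 neighbours < 3, below threshold.
  Pia: 1 of 4 neighbours < 3, below threshold.
Round 4 — no new infections; cascade stops.

4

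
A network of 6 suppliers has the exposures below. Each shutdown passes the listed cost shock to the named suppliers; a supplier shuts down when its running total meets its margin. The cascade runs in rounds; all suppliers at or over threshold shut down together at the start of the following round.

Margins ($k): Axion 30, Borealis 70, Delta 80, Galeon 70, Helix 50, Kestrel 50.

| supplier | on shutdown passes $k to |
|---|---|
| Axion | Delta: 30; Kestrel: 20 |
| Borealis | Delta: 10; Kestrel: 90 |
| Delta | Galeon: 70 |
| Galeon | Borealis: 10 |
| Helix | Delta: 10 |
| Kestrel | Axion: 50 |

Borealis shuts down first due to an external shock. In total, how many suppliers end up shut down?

Round 1 — Borealis shuts down (initial).
  Delta: +10 → 10 < 80
  Kestrel: +90 → 90 ≥ 50
Round 2 — Kestrel shuts down.
  Axion: +50 → 50 ≥ 30
Round 3 — Axion shuts down.
  Delta: +30 → 40 < 80
No further shutdowns.

3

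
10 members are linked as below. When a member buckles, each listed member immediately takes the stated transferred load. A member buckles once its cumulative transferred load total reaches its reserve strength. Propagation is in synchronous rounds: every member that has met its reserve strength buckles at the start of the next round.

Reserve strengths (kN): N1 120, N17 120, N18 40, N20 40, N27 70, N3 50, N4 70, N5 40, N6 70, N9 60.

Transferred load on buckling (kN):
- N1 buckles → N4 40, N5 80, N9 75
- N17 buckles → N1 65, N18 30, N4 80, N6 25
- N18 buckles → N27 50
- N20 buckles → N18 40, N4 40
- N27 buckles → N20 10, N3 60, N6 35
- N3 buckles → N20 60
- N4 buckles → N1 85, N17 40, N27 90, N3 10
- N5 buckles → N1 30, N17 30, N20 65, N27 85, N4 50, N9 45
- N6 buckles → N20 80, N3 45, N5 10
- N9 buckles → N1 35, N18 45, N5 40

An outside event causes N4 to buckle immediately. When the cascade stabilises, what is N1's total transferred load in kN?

Round 1 — N4 buckles (initial).
  N1: +85 → 85 < 120
  N17: +40 → 40 < 120
  N27: +90 → 90 ≥ 70
  N3: +10 → 10 < 50
Round 2 — N27 buckles.
  N20: +10 → 10 < 40
  N3: +60 → 70 ≥ 50
  N6: +35 → 35 < 70
Round 3 — N3 buckles.
  N20: +60 → 70 ≥ 40
Round 4 — N20 buckles.
  N18: +40 → 40 ≥ 40
Round 5 — N18 buckles.
No further bucklings.

85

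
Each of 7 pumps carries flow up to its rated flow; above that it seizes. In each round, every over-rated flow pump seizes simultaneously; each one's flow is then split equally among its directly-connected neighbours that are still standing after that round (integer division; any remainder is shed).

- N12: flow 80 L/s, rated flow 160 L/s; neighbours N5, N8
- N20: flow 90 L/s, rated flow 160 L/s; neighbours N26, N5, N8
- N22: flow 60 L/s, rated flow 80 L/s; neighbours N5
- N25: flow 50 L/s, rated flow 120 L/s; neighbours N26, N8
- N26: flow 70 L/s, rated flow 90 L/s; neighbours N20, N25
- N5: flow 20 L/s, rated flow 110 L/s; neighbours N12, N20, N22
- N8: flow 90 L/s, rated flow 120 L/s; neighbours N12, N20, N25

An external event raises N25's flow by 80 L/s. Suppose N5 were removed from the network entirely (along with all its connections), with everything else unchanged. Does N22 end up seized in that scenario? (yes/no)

With N5 removed:
Round 1 — N25 at 130 > 120. N25 seizes.
  N25 sheds 130 L/s to N26, N8: 65 each.
    N26: 70+65 = 135 > 90
    N8: 90+65 = 155 > 120
Round 2 — N26, N8 seize.
  N26 sheds 135 L/s to N20: 135 each.
    N20: 90+135 = 225 > 160
  N8 sheds 155 L/s to N12, N20: 77 each (1 lost).
    N12: 80+77 = 157 ≤ 160
    N20: 225+77 = 302 > 160
Round 3 — N20 seizes.
  N20 sheds 302 L/s: no online neighbours, lost.
No further seizures.

no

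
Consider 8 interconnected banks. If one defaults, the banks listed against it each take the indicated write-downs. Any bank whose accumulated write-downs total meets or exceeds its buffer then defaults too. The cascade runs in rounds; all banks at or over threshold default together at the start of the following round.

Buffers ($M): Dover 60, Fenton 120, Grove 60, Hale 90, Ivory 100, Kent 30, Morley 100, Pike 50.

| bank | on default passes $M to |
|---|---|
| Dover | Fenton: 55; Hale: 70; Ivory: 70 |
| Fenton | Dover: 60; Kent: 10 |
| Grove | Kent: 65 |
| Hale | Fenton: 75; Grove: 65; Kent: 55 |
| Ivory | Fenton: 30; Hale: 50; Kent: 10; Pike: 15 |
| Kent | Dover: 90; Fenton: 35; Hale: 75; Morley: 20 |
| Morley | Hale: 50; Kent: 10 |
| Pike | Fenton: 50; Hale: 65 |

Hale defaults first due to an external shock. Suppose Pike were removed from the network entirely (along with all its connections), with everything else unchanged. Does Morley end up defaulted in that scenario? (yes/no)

With Pike removed:
Round 1 — Hale defaults (initial).
  Fenton: +75 → 75 < 120
  Grove: +65 → 65 ≥ 60
  Kent: +55 → 55 ≥ 30
Round 2 — Grove, Kent default.
  Dover: +90 → 90 ≥ 60
  Fenton: +35 → 110 < 120
  Morley: +20 → 20 < 100
Round 3 — Dover defaults.
  Fenton: +55 → 165 ≥ 120
  Ivory: +70 → 70 < 100
Round 4 — Fenton defaults.
No further defaults.

no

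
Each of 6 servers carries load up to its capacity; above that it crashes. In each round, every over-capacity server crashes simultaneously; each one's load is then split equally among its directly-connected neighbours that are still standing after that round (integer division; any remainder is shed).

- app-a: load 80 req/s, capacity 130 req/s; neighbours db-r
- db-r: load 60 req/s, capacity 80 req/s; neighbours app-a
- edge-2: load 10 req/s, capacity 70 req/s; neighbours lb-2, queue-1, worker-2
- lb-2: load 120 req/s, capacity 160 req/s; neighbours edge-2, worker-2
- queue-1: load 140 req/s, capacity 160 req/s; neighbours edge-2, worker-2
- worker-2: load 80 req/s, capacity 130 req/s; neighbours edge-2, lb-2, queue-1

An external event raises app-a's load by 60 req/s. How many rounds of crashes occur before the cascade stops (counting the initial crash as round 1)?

2

Round 1 — app-a at 140 > 130. app-a crashes.
  app-a sheds 140 req/s to db-r: 140 each.
    db-r: 60+140 = 200 > 80
Round 2 — db-r crashes.
  db-r sheds 200 req/s: no online neighbours, lost.
No further crashes.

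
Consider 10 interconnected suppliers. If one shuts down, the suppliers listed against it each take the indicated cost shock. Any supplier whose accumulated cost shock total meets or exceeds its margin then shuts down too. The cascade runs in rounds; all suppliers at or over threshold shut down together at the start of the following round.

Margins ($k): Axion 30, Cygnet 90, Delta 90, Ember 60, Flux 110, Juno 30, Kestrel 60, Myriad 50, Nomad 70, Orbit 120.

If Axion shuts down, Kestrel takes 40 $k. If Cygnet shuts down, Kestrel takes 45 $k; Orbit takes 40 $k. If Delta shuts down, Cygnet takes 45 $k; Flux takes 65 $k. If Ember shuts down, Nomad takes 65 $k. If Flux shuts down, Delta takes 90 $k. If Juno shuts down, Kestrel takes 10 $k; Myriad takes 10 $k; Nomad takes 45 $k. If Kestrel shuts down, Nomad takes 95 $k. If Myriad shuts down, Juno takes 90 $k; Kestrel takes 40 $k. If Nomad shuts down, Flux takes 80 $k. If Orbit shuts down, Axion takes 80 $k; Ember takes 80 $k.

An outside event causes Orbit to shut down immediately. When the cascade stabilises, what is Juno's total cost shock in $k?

0

Round 1 — Orbit shuts down (initial).
  Axion: +80 → 80 ≥ 30
  Ember: +80 → 80 ≥ 60
Round 2 — Axion, Ember shut down.
  Kestrel: +40 → 40 < 60
  Nomad: +65 → 65 < 70
No further shutdowns.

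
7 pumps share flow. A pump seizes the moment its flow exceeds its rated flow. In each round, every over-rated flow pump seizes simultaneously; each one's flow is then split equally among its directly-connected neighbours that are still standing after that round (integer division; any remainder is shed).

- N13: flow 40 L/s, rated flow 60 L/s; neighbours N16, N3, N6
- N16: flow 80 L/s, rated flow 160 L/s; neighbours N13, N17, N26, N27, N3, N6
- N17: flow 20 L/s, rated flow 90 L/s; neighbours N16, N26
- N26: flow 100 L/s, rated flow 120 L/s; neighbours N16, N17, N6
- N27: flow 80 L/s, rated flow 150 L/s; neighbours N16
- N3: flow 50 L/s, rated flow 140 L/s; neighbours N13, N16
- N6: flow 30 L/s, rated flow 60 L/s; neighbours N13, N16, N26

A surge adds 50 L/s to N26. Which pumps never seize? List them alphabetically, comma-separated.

Round 1 — N26 at 150 > 120. N26 seizes.
  N26 sheds 150 L/s to N16, N17, N6: 50 each.
    N16: 80+50 = 130 ≤ 160
    N17: 20+50 = 70 ≤ 90
    N6: 30+50 = 80 > 60
Round 2 — N6 seizes.
  N6 sheds 80 L/s to N13, N16: 40 each.
    N13: 40+40 = 80 > 60
    N16: 130+40 = 170 > 160
Round 3 — N13, N16 seize.
  N13 sheds 80 L/s to N3: 80 each.
    N3: 50+80 = 130 ≤ 140
  N16 sheds 170 L/s to N17, N27, N3: 56 each (2 lost).
    N17: 70+56 = 126 > 90
    N27: 80+56 = 136 ≤ 150
    N3: 130+56 = 186 > 140
Round 4 — N17, N3 seize.
  N17 sheds 126 L/s: no online neighbours, lost.
  N3 sheds 186 L/s: no online neighbours, lost.
No further seizures.

N27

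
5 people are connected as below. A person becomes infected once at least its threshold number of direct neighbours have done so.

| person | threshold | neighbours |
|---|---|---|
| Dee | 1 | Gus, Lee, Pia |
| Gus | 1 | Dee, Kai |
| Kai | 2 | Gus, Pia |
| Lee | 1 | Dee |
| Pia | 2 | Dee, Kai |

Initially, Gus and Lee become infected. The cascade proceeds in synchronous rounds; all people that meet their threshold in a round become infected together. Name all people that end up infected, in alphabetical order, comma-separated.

Dee, Gus, Lee

Round 1 — Gus, Lee become infected (initial).
Round 2 — checking thresholds:
  Dee: 2 of 3 neighbours ≥ 1, becomes infected.
  Kai: 1 of 2 neighbours < 2, not yet.
Round 3 — no new infections; cascade stops.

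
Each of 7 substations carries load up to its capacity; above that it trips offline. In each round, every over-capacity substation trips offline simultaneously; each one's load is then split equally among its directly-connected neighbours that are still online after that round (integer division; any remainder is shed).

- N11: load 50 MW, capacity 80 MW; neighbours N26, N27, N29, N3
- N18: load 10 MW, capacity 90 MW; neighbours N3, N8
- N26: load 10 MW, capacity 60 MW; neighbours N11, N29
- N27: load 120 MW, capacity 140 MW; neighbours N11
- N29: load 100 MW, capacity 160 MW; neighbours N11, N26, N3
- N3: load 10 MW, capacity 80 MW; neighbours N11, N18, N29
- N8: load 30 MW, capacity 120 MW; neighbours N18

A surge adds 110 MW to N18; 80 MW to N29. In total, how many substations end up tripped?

6

Round 1 — N18 at 120 > 90; N29 at 180 > 160. N18, N29 trip offline.
  N18 sheds 120 MW to N3, N8: 60 each.
    N3: 10+60 = 70 ≤ 80
    N8: 30+60 = 90 ≤ 120
  N29 sheds 180 MW to N11, N26, N3: 60 each.
    N11: 50+60 = 110 > 80
    N26: 10+60 = 70 > 60
    N3: 70+60 = 130 > 80
Round 2 — N11, N26, N3 trip offline.
  N11 sheds 110 MW to N27: 110 each.
    N27: 120+110 = 230 > 140
  N26 sheds 70 MW: no online neighbours, lost.
  N3 sheds 130 MW: no online neighbours, lost.
Round 3 — N27 trips offline.
  N27 sheds 230 MW: no online neighbours, lost.
No further trips.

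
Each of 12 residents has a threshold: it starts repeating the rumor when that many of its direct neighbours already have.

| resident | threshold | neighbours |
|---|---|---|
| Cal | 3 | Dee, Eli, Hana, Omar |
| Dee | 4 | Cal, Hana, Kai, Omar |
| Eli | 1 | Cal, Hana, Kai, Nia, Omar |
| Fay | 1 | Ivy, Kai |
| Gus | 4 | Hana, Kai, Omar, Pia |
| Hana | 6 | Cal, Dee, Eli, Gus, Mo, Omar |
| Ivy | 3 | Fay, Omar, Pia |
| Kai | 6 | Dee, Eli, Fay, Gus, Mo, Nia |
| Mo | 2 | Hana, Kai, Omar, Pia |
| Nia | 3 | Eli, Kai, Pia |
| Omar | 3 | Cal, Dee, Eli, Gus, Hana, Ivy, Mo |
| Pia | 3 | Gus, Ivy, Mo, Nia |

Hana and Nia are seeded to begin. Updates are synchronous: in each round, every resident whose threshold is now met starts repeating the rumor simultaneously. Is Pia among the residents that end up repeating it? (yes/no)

Round 1 — Hana, Nia start repeating the rumor (initial).
Round 2 — checking thresholds:
  Cal: 1 of 4 neighbours < 3, not yet.
  Dee: 1 of 4 neighbours < 4, not yet.
  Eli: 2 of 5 neighbours ≥ 1, starts repeating the rumor.
  Gus: 1 of 4 neighbours < 4, not yet.
  Kai: 1 of 6 neighbours < 6, not yet.
  Mo: 1 of 4 neighbours < 2, not yet.
  Omar: 1 of 7 neighbours < 3, not yet.
  Pia: 1 of 4 neighbours < 3, not yet.
Round 3 — no new spreads; cascade stops.

no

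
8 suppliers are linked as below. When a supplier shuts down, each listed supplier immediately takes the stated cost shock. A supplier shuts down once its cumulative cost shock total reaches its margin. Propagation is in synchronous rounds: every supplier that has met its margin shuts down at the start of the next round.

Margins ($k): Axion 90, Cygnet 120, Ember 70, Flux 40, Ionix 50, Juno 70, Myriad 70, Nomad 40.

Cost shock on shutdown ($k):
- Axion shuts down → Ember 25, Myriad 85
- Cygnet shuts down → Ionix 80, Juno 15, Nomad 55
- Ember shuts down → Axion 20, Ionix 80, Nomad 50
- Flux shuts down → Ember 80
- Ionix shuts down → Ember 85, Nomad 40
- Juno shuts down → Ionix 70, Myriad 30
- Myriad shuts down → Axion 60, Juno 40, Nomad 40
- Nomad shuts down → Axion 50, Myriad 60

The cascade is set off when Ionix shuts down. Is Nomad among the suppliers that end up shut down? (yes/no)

Round 1 — Ionix shuts down (initial).
  Ember: +85 → 85 ≥ 70
  Nomad: +40 → 40 ≥ 40
Round 2 — Ember, Nomad shut down.
  Axion: +20+50 → 70 < 90
  Myriad: +60 → 60 < 70
No further shutdowns.

yes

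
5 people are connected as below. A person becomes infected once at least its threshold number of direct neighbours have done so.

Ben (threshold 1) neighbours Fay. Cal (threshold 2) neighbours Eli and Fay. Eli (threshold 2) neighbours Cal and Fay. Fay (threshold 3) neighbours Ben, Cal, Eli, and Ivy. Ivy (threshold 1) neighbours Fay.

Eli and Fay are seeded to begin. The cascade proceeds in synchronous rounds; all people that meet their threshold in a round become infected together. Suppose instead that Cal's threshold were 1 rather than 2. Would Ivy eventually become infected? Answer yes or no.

With Cal's threshold at 1:
Round 1 — Eli, Fay become infected (initial).
Round 2 — checking thresholds:
  Ben: 1 of 1 neighbours ≥ 1, becomes infected.
  Cal: 2 of 2 neighbours ≥ 1, becomes infected.
  Ivy: 1 of 1 neighbours ≥ 1, becomes infected.
Round 3 — no new infections; cascade stops.

yes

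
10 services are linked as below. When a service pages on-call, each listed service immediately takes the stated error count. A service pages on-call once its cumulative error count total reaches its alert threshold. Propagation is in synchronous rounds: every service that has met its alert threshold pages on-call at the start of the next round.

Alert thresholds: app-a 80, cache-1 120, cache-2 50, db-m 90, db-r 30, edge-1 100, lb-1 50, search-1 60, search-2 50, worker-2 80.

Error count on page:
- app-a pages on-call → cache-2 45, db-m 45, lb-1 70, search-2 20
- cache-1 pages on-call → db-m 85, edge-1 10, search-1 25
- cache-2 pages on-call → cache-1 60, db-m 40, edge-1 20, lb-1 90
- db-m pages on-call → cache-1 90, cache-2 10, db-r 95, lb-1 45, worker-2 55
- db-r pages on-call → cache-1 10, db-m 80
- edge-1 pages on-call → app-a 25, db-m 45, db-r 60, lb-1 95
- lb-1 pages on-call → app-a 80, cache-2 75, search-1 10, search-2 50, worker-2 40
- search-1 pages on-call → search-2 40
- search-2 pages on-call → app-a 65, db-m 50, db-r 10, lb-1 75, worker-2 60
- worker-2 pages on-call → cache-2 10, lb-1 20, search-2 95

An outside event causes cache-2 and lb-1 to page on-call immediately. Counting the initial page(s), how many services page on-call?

8

Round 1 — cache-2, lb-1 page on-call (initial).
  app-a: +80 → 80 ≥ 80
  cache-1: +60 → 60 < 120
  db-m: +40 → 40 < 90
  edge-1: +20 → 20 < 100
  search-1: +10 → 10 < 60
  search-2: +50 → 50 ≥ 50
  worker-2: +40 → 40 < 80
Round 2 — app-a, search-2 page on-call.
  db-m: +45+50 → 135 ≥ 90
  db-r: +10 → 10 < 30
  worker-2: +60 → 100 ≥ 80
Round 3 — db-m, worker-2 page on-call.
  cache-1: +90 → 150 ≥ 120
  db-r: +95 → 105 ≥ 30
Round 4 — cache-1, db-r page on-call.
  edge-1: +10 → 30 < 100
  search-1: +25 → 35 < 60
No further pages.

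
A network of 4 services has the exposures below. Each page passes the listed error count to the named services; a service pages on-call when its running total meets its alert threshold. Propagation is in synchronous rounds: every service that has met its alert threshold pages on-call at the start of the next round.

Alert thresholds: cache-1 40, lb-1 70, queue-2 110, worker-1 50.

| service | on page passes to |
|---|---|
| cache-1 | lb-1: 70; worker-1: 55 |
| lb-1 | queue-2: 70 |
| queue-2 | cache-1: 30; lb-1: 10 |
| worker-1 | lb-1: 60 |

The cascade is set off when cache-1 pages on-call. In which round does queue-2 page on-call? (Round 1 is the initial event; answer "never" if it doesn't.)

Round 1 — cache-1 pages on-call (initial).
  lb-1: +70 → 70 ≥ 70
  worker-1: +55 → 55 ≥ 50
Round 2 — lb-1, worker-1 page on-call.
  queue-2: +70 → 70 < 110
No further pages.

never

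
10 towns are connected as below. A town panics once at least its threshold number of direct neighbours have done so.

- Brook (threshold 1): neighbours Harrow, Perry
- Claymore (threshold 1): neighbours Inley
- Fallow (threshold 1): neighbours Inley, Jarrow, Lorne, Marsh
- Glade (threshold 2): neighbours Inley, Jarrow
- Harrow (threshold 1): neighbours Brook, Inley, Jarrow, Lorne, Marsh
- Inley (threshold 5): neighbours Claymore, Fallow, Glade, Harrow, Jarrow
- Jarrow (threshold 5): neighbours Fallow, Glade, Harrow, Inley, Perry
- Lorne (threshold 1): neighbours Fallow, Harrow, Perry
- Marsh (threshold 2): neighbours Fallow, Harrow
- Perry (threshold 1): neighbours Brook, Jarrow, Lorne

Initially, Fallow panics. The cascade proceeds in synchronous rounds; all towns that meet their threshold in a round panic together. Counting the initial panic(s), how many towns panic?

Round 1 — Fallow panics (initial).
Round 2 — checking thresholds:
  Inley: 1 of 5 neighbours < 5, not yet.
  Jarrow: 1 of 5 neighbours < 5, not yet.
  Lorne: 1 of 3 neighbours ≥ 1, panics.
  Marsh: 1 of 2 neighbours < 2, not yet.
Round 3 — checking thresholds:
  Harrow: 1 of 5 neighbours ≥ 1, panics.
  Inley: 1 of 5 neighbours < 5, not yet.
  Jarrow: 1 of 5 neighbours < 5, not yet.
  Marsh: 1 of 2 neighbours < 2, not yet.
  Perry: 1 of 3 neighbours ≥ 1, panics.
Round 4 — checking thresholds:
  Brook: 2 of 2 neighbours ≥ 1, panics.
  Inley: 2 of 5 neighbours < 5, not yet.
  Jarrow: 3 of 5 neighbours < 5, not yet.
  Marsh: 2 of 2 neighbours ≥ 2, panics.
Round 5 — no new panics; cascade stops.

6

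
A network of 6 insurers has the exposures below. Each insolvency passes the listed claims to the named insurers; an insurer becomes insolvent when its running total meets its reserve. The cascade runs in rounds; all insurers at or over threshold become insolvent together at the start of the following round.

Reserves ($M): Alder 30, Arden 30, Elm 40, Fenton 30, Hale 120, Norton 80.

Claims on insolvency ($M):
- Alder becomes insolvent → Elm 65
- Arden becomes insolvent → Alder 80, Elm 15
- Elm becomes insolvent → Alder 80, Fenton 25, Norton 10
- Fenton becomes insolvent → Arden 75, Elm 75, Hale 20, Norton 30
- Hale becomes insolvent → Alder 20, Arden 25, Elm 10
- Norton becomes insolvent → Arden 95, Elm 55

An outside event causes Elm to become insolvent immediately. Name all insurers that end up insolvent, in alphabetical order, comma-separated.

Round 1 — Elm becomes insolvent (initial).
  Alder: +80 → 80 ≥ 30
  Fenton: +25 → 25 < 30
  Norton: +10 → 10 < 80
Round 2 — Alder becomes insolvent.
No further insolvencies.

Alder, Elm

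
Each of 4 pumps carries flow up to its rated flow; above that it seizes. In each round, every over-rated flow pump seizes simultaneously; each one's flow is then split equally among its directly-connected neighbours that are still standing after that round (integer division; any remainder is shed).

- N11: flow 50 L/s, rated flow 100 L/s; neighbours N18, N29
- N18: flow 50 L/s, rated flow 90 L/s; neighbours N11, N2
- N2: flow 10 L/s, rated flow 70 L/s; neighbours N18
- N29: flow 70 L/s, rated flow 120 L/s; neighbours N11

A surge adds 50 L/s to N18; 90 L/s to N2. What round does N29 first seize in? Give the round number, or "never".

Round 1 — N18 at 100 > 90; N2 at 100 > 70. N18, N2 seize.
  N18 sheds 100 L/s to N11: 100 each.
    N11: 50+100 = 150 > 100
  N2 sheds 100 L/s: no online neighbours, lost.
Round 2 — N11 seizes.
  N11 sheds 150 L/s to N29: 150 each.
    N29: 70+150 = 220 > 120
Round 3 — N29 seizes.
  N29 sheds 220 L/s: no online neighbours, lost.
No further seizures.

3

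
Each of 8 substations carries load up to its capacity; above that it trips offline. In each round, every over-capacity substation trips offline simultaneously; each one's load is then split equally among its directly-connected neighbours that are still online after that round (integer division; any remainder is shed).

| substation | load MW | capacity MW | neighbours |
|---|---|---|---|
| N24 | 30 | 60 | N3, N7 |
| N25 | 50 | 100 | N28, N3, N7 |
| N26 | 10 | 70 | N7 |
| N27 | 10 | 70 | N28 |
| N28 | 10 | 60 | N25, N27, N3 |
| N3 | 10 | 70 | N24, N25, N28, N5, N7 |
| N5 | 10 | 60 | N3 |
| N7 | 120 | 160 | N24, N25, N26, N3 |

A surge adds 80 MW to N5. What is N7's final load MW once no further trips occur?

Round 1 — N5 at 90 > 60. N5 trips offline.
  N5 sheds 90 MW to N3: 90 each.
    N3: 10+90 = 100 > 70
Round 2 — N3 trips offline.
  N3 sheds 100 MW to N24, N25, N28, N7: 25 each.
    N24: 30+25 = 55 ≤ 60
    N25: 50+25 = 75 ≤ 100
    N28: 10+25 = 35 ≤ 60
    N7: 120+25 = 145 ≤ 160
No further trips.

145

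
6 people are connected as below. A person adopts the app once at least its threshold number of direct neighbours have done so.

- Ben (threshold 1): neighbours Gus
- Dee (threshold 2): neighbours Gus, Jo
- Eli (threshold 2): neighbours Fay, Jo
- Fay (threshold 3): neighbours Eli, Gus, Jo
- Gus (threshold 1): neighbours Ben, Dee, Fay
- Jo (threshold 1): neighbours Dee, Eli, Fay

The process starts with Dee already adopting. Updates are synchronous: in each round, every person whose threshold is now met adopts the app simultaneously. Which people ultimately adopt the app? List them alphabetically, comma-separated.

Ben, Dee, Gus, Jo

Round 1 — Dee adopts the app (initial).
Round 2 — checking thresholds:
  Gus: 1 of 3 neighbours ≥ 1, adopts the app.
  Jo: 1 of 3 neighbours ≥ 1, adopts the app.
Round 3 — checking thresholds:
  Ben: 1 of 1 neighbours ≥ 1, adopts the app.
  Eli: 1 of 2 neighbours < 2, holds.
  Fay: 2 of 3 neighbours < 3, holds.
Round 4 — no new adoptions; cascade stops.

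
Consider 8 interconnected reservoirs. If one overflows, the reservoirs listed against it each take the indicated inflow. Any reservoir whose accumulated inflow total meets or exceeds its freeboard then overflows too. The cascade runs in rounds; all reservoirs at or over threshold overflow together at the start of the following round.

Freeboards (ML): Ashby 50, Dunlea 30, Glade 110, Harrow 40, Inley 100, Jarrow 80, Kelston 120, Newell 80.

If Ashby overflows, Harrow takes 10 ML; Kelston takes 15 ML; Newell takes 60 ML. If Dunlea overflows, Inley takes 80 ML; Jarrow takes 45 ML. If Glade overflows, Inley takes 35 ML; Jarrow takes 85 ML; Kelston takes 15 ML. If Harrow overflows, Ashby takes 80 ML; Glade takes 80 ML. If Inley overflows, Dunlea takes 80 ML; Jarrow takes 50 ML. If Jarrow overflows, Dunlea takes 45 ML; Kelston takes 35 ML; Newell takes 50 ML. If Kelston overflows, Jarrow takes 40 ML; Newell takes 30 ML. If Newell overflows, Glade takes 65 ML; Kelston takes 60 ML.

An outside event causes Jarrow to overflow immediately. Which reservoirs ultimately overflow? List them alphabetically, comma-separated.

Round 1 — Jarrow overflows (initial).
  Dunlea: +45 → 45 ≥ 30
  Kelston: +35 → 35 < 120
  Newell: +50 → 50 < 80
Round 2 — Dunlea overflows.
  Inley: +80 → 80 < 100
No further overflows.

Dunlea, Jarrow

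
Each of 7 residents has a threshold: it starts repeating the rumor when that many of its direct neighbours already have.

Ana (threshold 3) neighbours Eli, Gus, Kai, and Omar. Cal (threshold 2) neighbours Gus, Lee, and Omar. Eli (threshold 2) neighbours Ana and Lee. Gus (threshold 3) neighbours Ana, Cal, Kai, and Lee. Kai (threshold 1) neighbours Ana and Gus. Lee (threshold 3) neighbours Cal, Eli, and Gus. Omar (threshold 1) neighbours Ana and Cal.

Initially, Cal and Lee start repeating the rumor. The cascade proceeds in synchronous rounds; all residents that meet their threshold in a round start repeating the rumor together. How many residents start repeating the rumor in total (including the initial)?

3

Round 1 — Cal, Lee start repeating the rumor (initial).
Round 2 — checking thresholds:
  Eli: 1 of 2 neighbours < 2, below threshold.
  Gus: 2 of 4 neighbours < 3, below threshold.
  Omar: 1 of 2 neighbours ≥ 1, starts repeating the rumor.
Round 3 — no new spreads; cascade stops.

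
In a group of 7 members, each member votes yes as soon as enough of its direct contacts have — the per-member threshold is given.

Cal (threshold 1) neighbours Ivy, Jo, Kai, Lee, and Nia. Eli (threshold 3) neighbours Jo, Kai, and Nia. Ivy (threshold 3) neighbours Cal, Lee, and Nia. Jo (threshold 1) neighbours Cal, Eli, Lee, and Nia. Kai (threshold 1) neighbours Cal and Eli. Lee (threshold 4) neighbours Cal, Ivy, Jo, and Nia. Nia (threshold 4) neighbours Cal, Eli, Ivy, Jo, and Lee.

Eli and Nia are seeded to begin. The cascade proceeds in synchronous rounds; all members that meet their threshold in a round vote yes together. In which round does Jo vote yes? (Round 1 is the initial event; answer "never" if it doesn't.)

Round 1 — Eli, Nia vote yes (initial).
Round 2 — checking thresholds:
  Cal: 1 of 5 neighbours ≥ 1, votes yes.
  Ivy: 1 of 3 neighbours < 3, below threshold.
  Jo: 2 of 4 neighbours ≥ 1, votes yes.
  Kai: 1 of 2 neighbours ≥ 1, votes yes.
  Lee: 1 of 4 neighbours < 4, below threshold.
Round 3 — no new yes votes; cascade stops.

2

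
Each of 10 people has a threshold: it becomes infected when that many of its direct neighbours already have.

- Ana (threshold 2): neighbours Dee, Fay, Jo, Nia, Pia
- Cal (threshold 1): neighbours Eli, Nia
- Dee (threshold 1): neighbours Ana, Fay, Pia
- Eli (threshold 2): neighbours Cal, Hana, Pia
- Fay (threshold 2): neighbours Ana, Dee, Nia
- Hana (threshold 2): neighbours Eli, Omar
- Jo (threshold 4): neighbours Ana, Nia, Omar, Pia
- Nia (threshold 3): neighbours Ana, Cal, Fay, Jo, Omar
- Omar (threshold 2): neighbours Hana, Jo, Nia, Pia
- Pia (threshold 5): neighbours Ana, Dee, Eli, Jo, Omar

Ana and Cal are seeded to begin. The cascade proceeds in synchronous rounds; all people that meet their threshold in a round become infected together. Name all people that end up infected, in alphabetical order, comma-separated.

Round 1 — Ana, Cal become infected (initial).
Round 2 — checking thresholds:
  Dee: 1 of 3 neighbours ≥ 1, becomes infected.
  Eli: 1 of 3 neighbours < 2, not yet.
  Fay: 1 of 3 neighbours < 2, not yet.
  Jo: 1 of 4 neighbours < 4, not yet.
  Nia: 2 of 5 neighbours < 3, not yet.
  Pia: 1 of 5 neighbours < 5, not yet.
Round 3 — checking thresholds:
  Eli: 1 of 3 neighbours < 2, not yet.
  Fay: 2 of 3 neighbours ≥ 2, becomes infected.
  Jo: 1 of 4 neighbours < 4, not yet.
  Nia: 2 of 5 neighbours < 3, not yet.
  Pia: 2 of 5 neighbours < 5, not yet.
Round 4 — checking thresholds:
  Eli: 1 of 3 neighbours < 2, not yet.
  Jo: 1 of 4 neighbours < 4, not yet.
  Nia: 3 of 5 neighbours ≥ 3, becomes infected.
  Pia: 2 of 5 neighbours < 5, not yet.
Round 5 — no new infections; cascade stops.

Ana, Cal, Dee, Fay, Nia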